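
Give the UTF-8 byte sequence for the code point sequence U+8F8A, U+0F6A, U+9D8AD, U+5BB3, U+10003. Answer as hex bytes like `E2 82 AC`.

U+8F8A: 3-byte form → E8 BE 8A.
U+0F6A: 3-byte form → E0 BD AA.
U+9D8AD: 4-byte form → F2 9D A2 AD.
U+5BB3: 3-byte form → E5 AE B3.
U+10003: 4-byte form → F0 90 80 83.
Concatenated (17 bytes): E8 BE 8A E0 BD AA F2 9D A2 AD E5 AE B3 F0 90 80 83.

E8 BE 8A E0 BD AA F2 9D A2 AD E5 AE B3 F0 90 80 83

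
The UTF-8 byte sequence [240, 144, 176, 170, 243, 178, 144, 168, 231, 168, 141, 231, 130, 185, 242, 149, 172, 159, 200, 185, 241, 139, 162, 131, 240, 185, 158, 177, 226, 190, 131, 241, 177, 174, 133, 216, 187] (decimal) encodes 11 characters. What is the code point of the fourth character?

U+70B9

Offset 0: leading byte 0xF0 = 11110000 → 4-byte char #1 = F0 90 B0 AA.
Offset 4: leading byte 0xF3 = 11110011 → 4-byte char #2 = F3 B2 90 A8.
Offset 8: leading byte 0xE7 = 11100111 → 3-byte char #3 = E7 A8 8D.
Offset 11: leading byte 0xE7 = 11100111 → 3-byte char #4 = E7 82 B9.
Leading byte 0xE7 = 11100111 matches 1110xxxx → 3-byte sequence.
Byte 1: 0xE7 = 11100111, payload 0111 (4 bits).
Byte 2: 0x82 = 10000010 (10xxxxxx ✓), payload 000010.
Byte 3: 0xB9 = 10111001 (10xxxxxx ✓), payload 111001.
Concatenate: 0111000010111001 = 0x70B9 (16 bits → U+70B9).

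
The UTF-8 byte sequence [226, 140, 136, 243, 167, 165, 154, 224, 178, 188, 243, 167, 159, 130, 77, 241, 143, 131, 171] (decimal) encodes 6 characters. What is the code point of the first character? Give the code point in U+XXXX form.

Offset 0: leading byte 0xE2 = 11100010 → 3-byte char #1 = E2 8C 88.
Leading byte 0xE2 = 11100010 matches 1110xxxx → 3-byte sequence.
Byte 1: 0xE2 = 11100010, payload 0010 (4 bits).
Byte 2: 0x8C = 10001100 (10xxxxxx ✓), payload 001100.
Byte 3: 0x88 = 10001000 (10xxxxxx ✓), payload 001000.
Concatenate: 0010001100001000 = 0x2308 (16 bits → U+2308).

U+2308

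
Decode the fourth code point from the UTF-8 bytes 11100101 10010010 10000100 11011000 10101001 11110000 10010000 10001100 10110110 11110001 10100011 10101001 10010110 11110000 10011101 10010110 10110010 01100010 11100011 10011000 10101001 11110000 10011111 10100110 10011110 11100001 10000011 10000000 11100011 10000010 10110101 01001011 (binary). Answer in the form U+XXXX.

Offset 0: leading byte 0xE5 = 11100101 → 3-byte char #1 = E5 92 84.
Offset 3: leading byte 0xD8 = 11011000 → 2-byte char #2 = D8 A9.
Offset 5: leading byte 0xF0 = 11110000 → 4-byte char #3 = F0 90 8C B6.
Offset 9: leading byte 0xF1 = 11110001 → 4-byte char #4 = F1 A3 A9 96.
Leading byte 0xF1 = 11110001 matches 11110xxx → 4-byte sequence.
Byte 1: 0xF1 = 11110001, payload 001 (3 bits).
Byte 2: 0xA3 = 10100011 (10xxxxxx ✓), payload 100011.
Byte 3: 0xA9 = 10101001 (10xxxxxx ✓), payload 101001.
Byte 4: 0x96 = 10010110 (10xxxxxx ✓), payload 010110.
Concatenate: 001100011101001010110 = 0x63A56 (21 bits → U+63A56).

U+63A56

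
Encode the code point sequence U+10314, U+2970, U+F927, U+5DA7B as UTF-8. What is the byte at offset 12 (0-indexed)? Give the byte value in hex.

U+10314 → 4-byte form F0 90 8C 94 at offsets 0–3.
U+2970 → 3-byte form E2 A5 B0 at offsets 4–6.
U+F927 → 3-byte form EF A4 A7 at offsets 7–9.
U+5DA7B → 4-byte form F1 9D A9 BB at offsets 10–13.
Offset 12 falls in char 4's range; it's byte 3 of F1 9D A9 BB = 0xA9.

0xA9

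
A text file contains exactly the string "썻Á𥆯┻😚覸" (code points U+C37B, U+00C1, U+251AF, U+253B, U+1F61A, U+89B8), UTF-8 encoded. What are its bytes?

U+C37B: 3-byte form → EC 8D BB.
U+00C1: 2-byte form → C3 81.
U+251AF: 4-byte form → F0 A5 86 AF.
U+253B: 3-byte form → E2 94 BB.
U+1F61A: 4-byte form → F0 9F 98 9A.
U+89B8: 3-byte form → E8 A6 B8.
Concatenated (19 bytes): EC 8D BB C3 81 F0 A5 86 AF E2 94 BB F0 9F 98 9A E8 A6 B8.

EC 8D BB C3 81 F0 A5 86 AF E2 94 BB F0 9F 98 9A E8 A6 B8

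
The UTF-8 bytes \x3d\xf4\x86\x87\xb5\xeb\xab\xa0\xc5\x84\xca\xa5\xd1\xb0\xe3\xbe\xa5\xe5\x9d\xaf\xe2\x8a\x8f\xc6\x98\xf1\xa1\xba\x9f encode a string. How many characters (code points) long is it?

Byte at offset 0: 0x3D = 00111101 → 1-byte char (#1). Advance 1.
Byte at offset 1: 0xF4 = 11110100 → 4-byte char (#2). Advance 4.
Byte at offset 5: 0xEB = 11101011 → 3-byte char (#3). Advance 3.
Byte at offset 8: 0xC5 = 11000101 → 2-byte char (#4). Advance 2.
Byte at offset 10: 0xCA = 11001010 → 2-byte char (#5). Advance 2.
Byte at offset 12: 0xD1 = 11010001 → 2-byte char (#6). Advance 2.
Byte at offset 14: 0xE3 = 11100011 → 3-byte char (#7). Advance 3.
Byte at offset 17: 0xE5 = 11100101 → 3-byte char (#8). Advance 3.
Byte at offset 20: 0xE2 = 11100010 → 3-byte char (#9). Advance 3.
Byte at offset 23: 0xC6 = 11000110 → 2-byte char (#10). Advance 2.
Byte at offset 25: 0xF1 = 11110001 → 4-byte char (#11). Advance 4.
Reached end at offset 29 after 11 code points.

11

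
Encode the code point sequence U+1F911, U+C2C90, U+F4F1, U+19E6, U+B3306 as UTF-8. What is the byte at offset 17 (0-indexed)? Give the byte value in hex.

U+1F911 → 4-byte form F0 9F A4 91 at offsets 0–3.
U+C2C90 → 4-byte form F3 82 B2 90 at offsets 4–7.
U+F4F1 → 3-byte form EF 93 B1 at offsets 8–10.
U+19E6 → 3-byte form E1 A7 A6 at offsets 11–13.
U+B3306 → 4-byte form F2 B3 8C 86 at offsets 14–17.
Offset 17 falls in char 5's range; it's byte 4 of F2 B3 8C 86 = 0x86.

0x86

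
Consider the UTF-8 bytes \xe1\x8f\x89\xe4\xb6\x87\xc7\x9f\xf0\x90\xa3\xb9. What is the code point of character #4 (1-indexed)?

U+108F9

Offset 0: leading byte 0xE1 = 11100001 → 3-byte char #1 = E1 8F 89.
Offset 3: leading byte 0xE4 = 11100100 → 3-byte char #2 = E4 B6 87.
Offset 6: leading byte 0xC7 = 11000111 → 2-byte char #3 = C7 9F.
Offset 8: leading byte 0xF0 = 11110000 → 4-byte char #4 = F0 90 A3 B9.
Leading byte 0xF0 = 11110000 matches 11110xxx → 4-byte sequence.
Byte 1: 0xF0 = 11110000, payload 000 (3 bits).
Byte 2: 0x90 = 10010000 (10xxxxxx ✓), payload 010000.
Byte 3: 0xA3 = 10100011 (10xxxxxx ✓), payload 100011.
Byte 4: 0xB9 = 10111001 (10xxxxxx ✓), payload 111001.
Concatenate: 000010000100011111001 = 0x108F9 (21 bits → U+108F9).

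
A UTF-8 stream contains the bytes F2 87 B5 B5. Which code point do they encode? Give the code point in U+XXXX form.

Leading byte 0xF2 = 11110010 matches 11110xxx → 4-byte sequence.
Byte 1: 0xF2 = 11110010, payload 010 (3 bits).
Byte 2: 0x87 = 10000111 (10xxxxxx ✓), payload 000111.
Byte 3: 0xB5 = 10110101 (10xxxxxx ✓), payload 110101.
Byte 4: 0xB5 = 10110101 (10xxxxxx ✓), payload 110101.
Concatenate: 010000111110101110101 = 0x87D75 (21 bits → U+87D75).

U+87D75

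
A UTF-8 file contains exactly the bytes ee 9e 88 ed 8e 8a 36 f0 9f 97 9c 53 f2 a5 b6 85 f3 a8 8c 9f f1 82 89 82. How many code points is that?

8

Byte at offset 0: 0xEE = 11101110 → 3-byte char (#1). Advance 3.
Byte at offset 3: 0xED = 11101101 → 3-byte char (#2). Advance 3.
Byte at offset 6: 0x36 = 00110110 → 1-byte char (#3). Advance 1.
Byte at offset 7: 0xF0 = 11110000 → 4-byte char (#4). Advance 4.
Byte at offset 11: 0x53 = 01010011 → 1-byte char (#5). Advance 1.
Byte at offset 12: 0xF2 = 11110010 → 4-byte char (#6). Advance 4.
Byte at offset 16: 0xF3 = 11110011 → 4-byte char (#7). Advance 4.
Byte at offset 20: 0xF1 = 11110001 → 4-byte char (#8). Advance 4.
Reached end at offset 24 after 8 code points.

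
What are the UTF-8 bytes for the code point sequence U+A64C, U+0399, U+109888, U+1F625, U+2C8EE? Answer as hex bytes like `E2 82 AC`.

U+A64C: 3-byte form → EA 99 8C.
U+0399: 2-byte form → CE 99.
U+109888: 4-byte form → F4 89 A2 88.
U+1F625: 4-byte form → F0 9F 98 A5.
U+2C8EE: 4-byte form → F0 AC A3 AE.
Concatenated (17 bytes): EA 99 8C CE 99 F4 89 A2 88 F0 9F 98 A5 F0 AC A3 AE.

EA 99 8C CE 99 F4 89 A2 88 F0 9F 98 A5 F0 AC A3 AE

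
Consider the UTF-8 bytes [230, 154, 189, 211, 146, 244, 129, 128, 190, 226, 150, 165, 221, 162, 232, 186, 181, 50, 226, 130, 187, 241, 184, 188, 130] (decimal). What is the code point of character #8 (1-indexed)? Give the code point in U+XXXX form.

U+20BB

Offset 0: leading byte 0xE6 = 11100110 → 3-byte char #1 = E6 9A BD.
Offset 3: leading byte 0xD3 = 11010011 → 2-byte char #2 = D3 92.
Offset 5: leading byte 0xF4 = 11110100 → 4-byte char #3 = F4 81 80 BE.
Offset 9: leading byte 0xE2 = 11100010 → 3-byte char #4 = E2 96 A5.
Offset 12: leading byte 0xDD = 11011101 → 2-byte char #5 = DD A2.
Offset 14: leading byte 0xE8 = 11101000 → 3-byte char #6 = E8 BA B5.
Offset 17: leading byte 0x32 = 00110010 → 1-byte char #7 = 32.
Offset 18: leading byte 0xE2 = 11100010 → 3-byte char #8 = E2 82 BB.
Leading byte 0xE2 = 11100010 matches 1110xxxx → 3-byte sequence.
Byte 1: 0xE2 = 11100010, payload 0010 (4 bits).
Byte 2: 0x82 = 10000010 (10xxxxxx ✓), payload 000010.
Byte 3: 0xBB = 10111011 (10xxxxxx ✓), payload 111011.
Concatenate: 0010000010111011 = 0x20BB (16 bits → U+20BB).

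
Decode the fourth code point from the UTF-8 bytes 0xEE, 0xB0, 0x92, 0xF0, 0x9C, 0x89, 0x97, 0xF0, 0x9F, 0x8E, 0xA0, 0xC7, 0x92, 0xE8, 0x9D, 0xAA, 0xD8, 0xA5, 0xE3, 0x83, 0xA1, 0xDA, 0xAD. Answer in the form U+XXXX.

U+01D2

Offset 0: leading byte 0xEE = 11101110 → 3-byte char #1 = EE B0 92.
Offset 3: leading byte 0xF0 = 11110000 → 4-byte char #2 = F0 9C 89 97.
Offset 7: leading byte 0xF0 = 11110000 → 4-byte char #3 = F0 9F 8E A0.
Offset 11: leading byte 0xC7 = 11000111 → 2-byte char #4 = C7 92.
Leading byte 0xC7 = 11000111 matches 110xxxxx → 2-byte sequence.
Byte 1: 0xC7 = 11000111, payload 00111 (5 bits).
Byte 2: 0x92 = 10010010 (10xxxxxx ✓), payload 010010.
Concatenate: 00111010010 = 0x1D2 (11 bits → U+01D2).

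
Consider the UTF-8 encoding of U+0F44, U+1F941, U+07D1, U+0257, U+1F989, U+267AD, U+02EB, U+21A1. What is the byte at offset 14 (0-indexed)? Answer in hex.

U+0F44 → 3-byte form E0 BD 84 at offsets 0–2.
U+1F941 → 4-byte form F0 9F A5 81 at offsets 3–6.
U+07D1 → 2-byte form DF 91 at offsets 7–8.
U+0257 → 2-byte form C9 97 at offsets 9–10.
U+1F989 → 4-byte form F0 9F A6 89 at offsets 11–14.
Offset 14 falls in char 5's range; it's byte 4 of F0 9F A6 89 = 0x89.

0x89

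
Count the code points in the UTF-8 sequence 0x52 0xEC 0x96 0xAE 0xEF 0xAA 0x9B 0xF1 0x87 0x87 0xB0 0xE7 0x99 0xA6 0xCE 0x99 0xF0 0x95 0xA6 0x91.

7

Byte at offset 0: 0x52 = 01010010 → 1-byte char (#1). Advance 1.
Byte at offset 1: 0xEC = 11101100 → 3-byte char (#2). Advance 3.
Byte at offset 4: 0xEF = 11101111 → 3-byte char (#3). Advance 3.
Byte at offset 7: 0xF1 = 11110001 → 4-byte char (#4). Advance 4.
Byte at offset 11: 0xE7 = 11100111 → 3-byte char (#5). Advance 3.
Byte at offset 14: 0xCE = 11001110 → 2-byte char (#6). Advance 2.
Byte at offset 16: 0xF0 = 11110000 → 4-byte char (#7). Advance 4.
Reached end at offset 20 after 7 code points.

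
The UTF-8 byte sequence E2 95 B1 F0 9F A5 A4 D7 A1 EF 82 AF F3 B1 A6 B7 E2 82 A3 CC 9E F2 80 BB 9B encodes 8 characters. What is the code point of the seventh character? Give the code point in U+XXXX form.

U+031E

Offset 0: leading byte 0xE2 = 11100010 → 3-byte char #1 = E2 95 B1.
Offset 3: leading byte 0xF0 = 11110000 → 4-byte char #2 = F0 9F A5 A4.
Offset 7: leading byte 0xD7 = 11010111 → 2-byte char #3 = D7 A1.
Offset 9: leading byte 0xEF = 11101111 → 3-byte char #4 = EF 82 AF.
Offset 12: leading byte 0xF3 = 11110011 → 4-byte char #5 = F3 B1 A6 B7.
Offset 16: leading byte 0xE2 = 11100010 → 3-byte char #6 = E2 82 A3.
Offset 19: leading byte 0xCC = 11001100 → 2-byte char #7 = CC 9E.
Leading byte 0xCC = 11001100 matches 110xxxxx → 2-byte sequence.
Byte 1: 0xCC = 11001100, payload 01100 (5 bits).
Byte 2: 0x9E = 10011110 (10xxxxxx ✓), payload 011110.
Concatenate: 01100011110 = 0x31E (11 bits → U+031E).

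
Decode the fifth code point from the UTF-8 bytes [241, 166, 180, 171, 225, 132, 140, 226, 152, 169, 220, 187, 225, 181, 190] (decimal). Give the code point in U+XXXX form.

U+1D7E

Offset 0: leading byte 0xF1 = 11110001 → 4-byte char #1 = F1 A6 B4 AB.
Offset 4: leading byte 0xE1 = 11100001 → 3-byte char #2 = E1 84 8C.
Offset 7: leading byte 0xE2 = 11100010 → 3-byte char #3 = E2 98 A9.
Offset 10: leading byte 0xDC = 11011100 → 2-byte char #4 = DC BB.
Offset 12: leading byte 0xE1 = 11100001 → 3-byte char #5 = E1 B5 BE.
Leading byte 0xE1 = 11100001 matches 1110xxxx → 3-byte sequence.
Byte 1: 0xE1 = 11100001, payload 0001 (4 bits).
Byte 2: 0xB5 = 10110101 (10xxxxxx ✓), payload 110101.
Byte 3: 0xBE = 10111110 (10xxxxxx ✓), payload 111110.
Concatenate: 0001110101111110 = 0x1D7E (16 bits → U+1D7E).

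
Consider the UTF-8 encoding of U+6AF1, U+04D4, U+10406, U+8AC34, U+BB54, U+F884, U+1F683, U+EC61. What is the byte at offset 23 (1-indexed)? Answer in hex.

1-indexed offset 23 is 0-indexed offset 22.
U+6AF1 → 3-byte form E6 AB B1 at offsets 0–2.
U+04D4 → 2-byte form D3 94 at offsets 3–4.
U+10406 → 4-byte form F0 90 90 86 at offsets 5–8.
U+8AC34 → 4-byte form F2 8A B0 B4 at offsets 9–12.
U+BB54 → 3-byte form EB AD 94 at offsets 13–15.
U+F884 → 3-byte form EF A2 84 at offsets 16–18.
U+1F683 → 4-byte form F0 9F 9A 83 at offsets 19–22.
Offset 22 falls in char 7's range; it's byte 4 of F0 9F 9A 83 = 0x83.

0x83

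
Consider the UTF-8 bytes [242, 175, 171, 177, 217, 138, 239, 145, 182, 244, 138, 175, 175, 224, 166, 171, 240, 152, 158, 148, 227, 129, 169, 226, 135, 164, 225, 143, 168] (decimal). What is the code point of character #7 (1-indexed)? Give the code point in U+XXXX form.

U+3069

Offset 0: leading byte 0xF2 = 11110010 → 4-byte char #1 = F2 AF AB B1.
Offset 4: leading byte 0xD9 = 11011001 → 2-byte char #2 = D9 8A.
Offset 6: leading byte 0xEF = 11101111 → 3-byte char #3 = EF 91 B6.
Offset 9: leading byte 0xF4 = 11110100 → 4-byte char #4 = F4 8A AF AF.
Offset 13: leading byte 0xE0 = 11100000 → 3-byte char #5 = E0 A6 AB.
Offset 16: leading byte 0xF0 = 11110000 → 4-byte char #6 = F0 98 9E 94.
Offset 20: leading byte 0xE3 = 11100011 → 3-byte char #7 = E3 81 A9.
Leading byte 0xE3 = 11100011 matches 1110xxxx → 3-byte sequence.
Byte 1: 0xE3 = 11100011, payload 0011 (4 bits).
Byte 2: 0x81 = 10000001 (10xxxxxx ✓), payload 000001.
Byte 3: 0xA9 = 10101001 (10xxxxxx ✓), payload 101001.
Concatenate: 0011000001101001 = 0x3069 (16 bits → U+3069).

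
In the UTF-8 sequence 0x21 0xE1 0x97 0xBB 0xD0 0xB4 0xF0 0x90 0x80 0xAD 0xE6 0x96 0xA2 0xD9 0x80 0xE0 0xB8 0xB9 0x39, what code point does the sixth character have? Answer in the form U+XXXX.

Offset 0: leading byte 0x21 = 00100001 → 1-byte char #1 = 21.
Offset 1: leading byte 0xE1 = 11100001 → 3-byte char #2 = E1 97 BB.
Offset 4: leading byte 0xD0 = 11010000 → 2-byte char #3 = D0 B4.
Offset 6: leading byte 0xF0 = 11110000 → 4-byte char #4 = F0 90 80 AD.
Offset 10: leading byte 0xE6 = 11100110 → 3-byte char #5 = E6 96 A2.
Offset 13: leading byte 0xD9 = 11011001 → 2-byte char #6 = D9 80.
Leading byte 0xD9 = 11011001 matches 110xxxxx → 2-byte sequence.
Byte 1: 0xD9 = 11011001, payload 11001 (5 bits).
Byte 2: 0x80 = 10000000 (10xxxxxx ✓), payload 000000.
Concatenate: 11001000000 = 0x640 (11 bits → U+0640).

U+0640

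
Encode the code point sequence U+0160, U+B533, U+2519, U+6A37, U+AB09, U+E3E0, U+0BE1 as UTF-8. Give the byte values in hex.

U+0160: 2-byte form → C5 A0.
U+B533: 3-byte form → EB 94 B3.
U+2519: 3-byte form → E2 94 99.
U+6A37: 3-byte form → E6 A8 B7.
U+AB09: 3-byte form → EA AC 89.
U+E3E0: 3-byte form → EE 8F A0.
U+0BE1: 3-byte form → E0 AF A1.
Concatenated (20 bytes): C5 A0 EB 94 B3 E2 94 99 E6 A8 B7 EA AC 89 EE 8F A0 E0 AF A1.

C5 A0 EB 94 B3 E2 94 99 E6 A8 B7 EA AC 89 EE 8F A0 E0 AF A1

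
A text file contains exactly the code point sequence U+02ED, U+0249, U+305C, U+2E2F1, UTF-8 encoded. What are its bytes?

CB AD C9 89 E3 81 9C F0 AE 8B B1

U+02ED: 2-byte form → CB AD.
U+0249: 2-byte form → C9 89.
U+305C: 3-byte form → E3 81 9C.
U+2E2F1: 4-byte form → F0 AE 8B B1.
Concatenated (11 bytes): CB AD C9 89 E3 81 9C F0 AE 8B B1.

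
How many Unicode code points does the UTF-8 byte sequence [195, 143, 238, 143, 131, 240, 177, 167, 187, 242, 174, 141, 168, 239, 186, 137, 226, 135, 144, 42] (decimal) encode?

7

Byte at offset 0: 0xC3 = 11000011 → 2-byte char (#1). Advance 2.
Byte at offset 2: 0xEE = 11101110 → 3-byte char (#2). Advance 3.
Byte at offset 5: 0xF0 = 11110000 → 4-byte char (#3). Advance 4.
Byte at offset 9: 0xF2 = 11110010 → 4-byte char (#4). Advance 4.
Byte at offset 13: 0xEF = 11101111 → 3-byte char (#5). Advance 3.
Byte at offset 16: 0xE2 = 11100010 → 3-byte char (#6). Advance 3.
Byte at offset 19: 0x2A = 00101010 → 1-byte char (#7). Advance 1.
Reached end at offset 20 after 7 code points.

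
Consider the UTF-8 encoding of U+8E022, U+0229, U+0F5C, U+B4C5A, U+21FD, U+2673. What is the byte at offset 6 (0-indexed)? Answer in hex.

U+8E022 → 4-byte form F2 8E 80 A2 at offsets 0–3.
U+0229 → 2-byte form C8 A9 at offsets 4–5.
U+0F5C → 3-byte form E0 BD 9C at offsets 6–8.
Offset 6 falls in char 3's range; it's byte 1 of E0 BD 9C = 0xE0.

0xE0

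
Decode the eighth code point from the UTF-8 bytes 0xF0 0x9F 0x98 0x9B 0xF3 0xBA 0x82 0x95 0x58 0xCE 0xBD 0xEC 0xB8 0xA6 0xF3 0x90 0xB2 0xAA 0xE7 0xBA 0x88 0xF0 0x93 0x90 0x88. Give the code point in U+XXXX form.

U+13408

Offset 0: leading byte 0xF0 = 11110000 → 4-byte char #1 = F0 9F 98 9B.
Offset 4: leading byte 0xF3 = 11110011 → 4-byte char #2 = F3 BA 82 95.
Offset 8: leading byte 0x58 = 01011000 → 1-byte char #3 = 58.
Offset 9: leading byte 0xCE = 11001110 → 2-byte char #4 = CE BD.
Offset 11: leading byte 0xEC = 11101100 → 3-byte char #5 = EC B8 A6.
Offset 14: leading byte 0xF3 = 11110011 → 4-byte char #6 = F3 90 B2 AA.
Offset 18: leading byte 0xE7 = 11100111 → 3-byte char #7 = E7 BA 88.
Offset 21: leading byte 0xF0 = 11110000 → 4-byte char #8 = F0 93 90 88.
Leading byte 0xF0 = 11110000 matches 11110xxx → 4-byte sequence.
Byte 1: 0xF0 = 11110000, payload 000 (3 bits).
Byte 2: 0x93 = 10010011 (10xxxxxx ✓), payload 010011.
Byte 3: 0x90 = 10010000 (10xxxxxx ✓), payload 010000.
Byte 4: 0x88 = 10001000 (10xxxxxx ✓), payload 001000.
Concatenate: 000010011010000001000 = 0x13408 (21 bits → U+13408).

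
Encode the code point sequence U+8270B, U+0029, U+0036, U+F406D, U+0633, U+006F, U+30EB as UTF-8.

F2 82 9C 8B 29 36 F3 B4 81 AD D8 B3 6F E3 83 AB

U+8270B: 4-byte form → F2 82 9C 8B.
U+0029: 1-byte form → 29.
U+0036: 1-byte form → 36.
U+F406D: 4-byte form → F3 B4 81 AD.
U+0633: 2-byte form → D8 B3.
U+006F: 1-byte form → 6F.
U+30EB: 3-byte form → E3 83 AB.
Concatenated (16 bytes): F2 82 9C 8B 29 36 F3 B4 81 AD D8 B3 6F E3 83 AB.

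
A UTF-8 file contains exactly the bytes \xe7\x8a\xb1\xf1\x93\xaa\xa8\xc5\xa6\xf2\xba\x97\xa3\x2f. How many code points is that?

5

Byte at offset 0: 0xE7 = 11100111 → 3-byte char (#1). Advance 3.
Byte at offset 3: 0xF1 = 11110001 → 4-byte char (#2). Advance 4.
Byte at offset 7: 0xC5 = 11000101 → 2-byte char (#3). Advance 2.
Byte at offset 9: 0xF2 = 11110010 → 4-byte char (#4). Advance 4.
Byte at offset 13: 0x2F = 00101111 → 1-byte char (#5). Advance 1.
Reached end at offset 14 after 5 code points.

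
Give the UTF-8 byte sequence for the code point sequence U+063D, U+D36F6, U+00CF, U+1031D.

U+063D: 2-byte form → D8 BD.
U+D36F6: 4-byte form → F3 93 9B B6.
U+00CF: 2-byte form → C3 8F.
U+1031D: 4-byte form → F0 90 8C 9D.
Concatenated (12 bytes): D8 BD F3 93 9B B6 C3 8F F0 90 8C 9D.

D8 BD F3 93 9B B6 C3 8F F0 90 8C 9D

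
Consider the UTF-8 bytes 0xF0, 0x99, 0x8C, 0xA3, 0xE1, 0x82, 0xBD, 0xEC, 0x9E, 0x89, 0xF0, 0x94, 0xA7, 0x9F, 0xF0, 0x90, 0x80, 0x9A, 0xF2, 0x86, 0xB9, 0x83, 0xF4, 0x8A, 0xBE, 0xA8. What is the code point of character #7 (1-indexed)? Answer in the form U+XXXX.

Offset 0: leading byte 0xF0 = 11110000 → 4-byte char #1 = F0 99 8C A3.
Offset 4: leading byte 0xE1 = 11100001 → 3-byte char #2 = E1 82 BD.
Offset 7: leading byte 0xEC = 11101100 → 3-byte char #3 = EC 9E 89.
Offset 10: leading byte 0xF0 = 11110000 → 4-byte char #4 = F0 94 A7 9F.
Offset 14: leading byte 0xF0 = 11110000 → 4-byte char #5 = F0 90 80 9A.
Offset 18: leading byte 0xF2 = 11110010 → 4-byte char #6 = F2 86 B9 83.
Offset 22: leading byte 0xF4 = 11110100 → 4-byte char #7 = F4 8A BE A8.
Leading byte 0xF4 = 11110100 matches 11110xxx → 4-byte sequence.
Byte 1: 0xF4 = 11110100, payload 100 (3 bits).
Byte 2: 0x8A = 10001010 (10xxxxxx ✓), payload 001010.
Byte 3: 0xBE = 10111110 (10xxxxxx ✓), payload 111110.
Byte 4: 0xA8 = 10101000 (10xxxxxx ✓), payload 101000.
Concatenate: 100001010111110101000 = 0x10AFA8 (21 bits → U+10AFA8).

U+10AFA8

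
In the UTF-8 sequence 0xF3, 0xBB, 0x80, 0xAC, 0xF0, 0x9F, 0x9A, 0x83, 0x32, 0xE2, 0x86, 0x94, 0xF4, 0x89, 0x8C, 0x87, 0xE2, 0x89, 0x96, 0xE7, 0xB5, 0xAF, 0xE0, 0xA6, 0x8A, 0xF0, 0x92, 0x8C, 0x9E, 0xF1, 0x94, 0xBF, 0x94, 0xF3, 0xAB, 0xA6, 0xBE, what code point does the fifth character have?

Offset 0: leading byte 0xF3 = 11110011 → 4-byte char #1 = F3 BB 80 AC.
Offset 4: leading byte 0xF0 = 11110000 → 4-byte char #2 = F0 9F 9A 83.
Offset 8: leading byte 0x32 = 00110010 → 1-byte char #3 = 32.
Offset 9: leading byte 0xE2 = 11100010 → 3-byte char #4 = E2 86 94.
Offset 12: leading byte 0xF4 = 11110100 → 4-byte char #5 = F4 89 8C 87.
Leading byte 0xF4 = 11110100 matches 11110xxx → 4-byte sequence.
Byte 1: 0xF4 = 11110100, payload 100 (3 bits).
Byte 2: 0x89 = 10001001 (10xxxxxx ✓), payload 001001.
Byte 3: 0x8C = 10001100 (10xxxxxx ✓), payload 001100.
Byte 4: 0x87 = 10000111 (10xxxxxx ✓), payload 000111.
Concatenate: 100001001001100000111 = 0x109307 (21 bits → U+109307).

U+109307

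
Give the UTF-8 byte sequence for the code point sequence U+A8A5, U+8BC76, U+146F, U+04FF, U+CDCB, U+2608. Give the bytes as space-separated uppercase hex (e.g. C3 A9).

EA A2 A5 F2 8B B1 B6 E1 91 AF D3 BF EC B7 8B E2 98 88

U+A8A5: 3-byte form → EA A2 A5.
U+8BC76: 4-byte form → F2 8B B1 B6.
U+146F: 3-byte form → E1 91 AF.
U+04FF: 2-byte form → D3 BF.
U+CDCB: 3-byte form → EC B7 8B.
U+2608: 3-byte form → E2 98 88.
Concatenated (18 bytes): EA A2 A5 F2 8B B1 B6 E1 91 AF D3 BF EC B7 8B E2 98 88.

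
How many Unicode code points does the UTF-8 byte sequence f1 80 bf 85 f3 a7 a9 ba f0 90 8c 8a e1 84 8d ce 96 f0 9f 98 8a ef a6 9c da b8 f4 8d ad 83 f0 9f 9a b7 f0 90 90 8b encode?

11

Byte at offset 0: 0xF1 = 11110001 → 4-byte char (#1). Advance 4.
Byte at offset 4: 0xF3 = 11110011 → 4-byte char (#2). Advance 4.
Byte at offset 8: 0xF0 = 11110000 → 4-byte char (#3). Advance 4.
Byte at offset 12: 0xE1 = 11100001 → 3-byte char (#4). Advance 3.
Byte at offset 15: 0xCE = 11001110 → 2-byte char (#5). Advance 2.
Byte at offset 17: 0xF0 = 11110000 → 4-byte char (#6). Advance 4.
Byte at offset 21: 0xEF = 11101111 → 3-byte char (#7). Advance 3.
Byte at offset 24: 0xDA = 11011010 → 2-byte char (#8). Advance 2.
Byte at offset 26: 0xF4 = 11110100 → 4-byte char (#9). Advance 4.
Byte at offset 30: 0xF0 = 11110000 → 4-byte char (#10). Advance 4.
Byte at offset 34: 0xF0 = 11110000 → 4-byte char (#11). Advance 4.
Reached end at offset 38 after 11 code points.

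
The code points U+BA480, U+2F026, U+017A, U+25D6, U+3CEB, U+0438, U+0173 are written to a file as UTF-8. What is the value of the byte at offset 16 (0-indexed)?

0xD0

U+BA480 → 4-byte form F2 BA 92 80 at offsets 0–3.
U+2F026 → 4-byte form F0 AF 80 A6 at offsets 4–7.
U+017A → 2-byte form C5 BA at offsets 8–9.
U+25D6 → 3-byte form E2 97 96 at offsets 10–12.
U+3CEB → 3-byte form E3 B3 AB at offsets 13–15.
U+0438 → 2-byte form D0 B8 at offsets 16–17.
Offset 16 falls in char 6's range; it's byte 1 of D0 B8 = 0xD0.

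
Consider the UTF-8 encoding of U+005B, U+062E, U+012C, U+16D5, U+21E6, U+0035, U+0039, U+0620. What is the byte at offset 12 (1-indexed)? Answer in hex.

1-indexed offset 12 is 0-indexed offset 11.
U+005B → 1-byte form 5B at offsets 0–0.
U+062E → 2-byte form D8 AE at offsets 1–2.
U+012C → 2-byte form C4 AC at offsets 3–4.
U+16D5 → 3-byte form E1 9B 95 at offsets 5–7.
U+21E6 → 3-byte form E2 87 A6 at offsets 8–10.
U+0035 → 1-byte form 35 at offsets 11–11.
Offset 11 falls in char 6's range; it's byte 1 of 35 = 0x35.

0x35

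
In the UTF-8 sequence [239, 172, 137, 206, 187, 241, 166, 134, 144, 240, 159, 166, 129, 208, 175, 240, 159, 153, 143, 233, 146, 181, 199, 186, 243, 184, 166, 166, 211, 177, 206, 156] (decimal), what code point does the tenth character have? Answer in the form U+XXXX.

Offset 0: leading byte 0xEF = 11101111 → 3-byte char #1 = EF AC 89.
Offset 3: leading byte 0xCE = 11001110 → 2-byte char #2 = CE BB.
Offset 5: leading byte 0xF1 = 11110001 → 4-byte char #3 = F1 A6 86 90.
Offset 9: leading byte 0xF0 = 11110000 → 4-byte char #4 = F0 9F A6 81.
Offset 13: leading byte 0xD0 = 11010000 → 2-byte char #5 = D0 AF.
Offset 15: leading byte 0xF0 = 11110000 → 4-byte char #6 = F0 9F 99 8F.
Offset 19: leading byte 0xE9 = 11101001 → 3-byte char #7 = E9 92 B5.
Offset 22: leading byte 0xC7 = 11000111 → 2-byte char #8 = C7 BA.
Offset 24: leading byte 0xF3 = 11110011 → 4-byte char #9 = F3 B8 A6 A6.
Offset 28: leading byte 0xD3 = 11010011 → 2-byte char #10 = D3 B1.
Leading byte 0xD3 = 11010011 matches 110xxxxx → 2-byte sequence.
Byte 1: 0xD3 = 11010011, payload 10011 (5 bits).
Byte 2: 0xB1 = 10110001 (10xxxxxx ✓), payload 110001.
Concatenate: 10011110001 = 0x4F1 (11 bits → U+04F1).

U+04F1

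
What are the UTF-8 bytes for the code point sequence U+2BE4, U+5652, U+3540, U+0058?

U+2BE4: 3-byte form → E2 AF A4.
U+5652: 3-byte form → E5 99 92.
U+3540: 3-byte form → E3 95 80.
U+0058: 1-byte form → 58.
Concatenated (10 bytes): E2 AF A4 E5 99 92 E3 95 80 58.

E2 AF A4 E5 99 92 E3 95 80 58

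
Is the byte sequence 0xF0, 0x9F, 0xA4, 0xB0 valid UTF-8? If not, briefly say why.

valid

Leading byte 0xF0 = 11110000 → 4-byte form.
Continuation bytes 0x9F=10011111, 0xA4=10100100, 0xB0=10110000 all match 10xxxxxx.
Decoded value 0x1F930 is ≥ 0x10000 (shortest form) and not a surrogate.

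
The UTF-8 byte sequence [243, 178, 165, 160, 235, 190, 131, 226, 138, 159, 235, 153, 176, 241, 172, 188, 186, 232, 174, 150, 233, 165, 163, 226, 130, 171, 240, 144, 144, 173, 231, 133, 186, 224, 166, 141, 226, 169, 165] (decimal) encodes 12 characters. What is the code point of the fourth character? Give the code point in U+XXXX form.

Offset 0: leading byte 0xF3 = 11110011 → 4-byte char #1 = F3 B2 A5 A0.
Offset 4: leading byte 0xEB = 11101011 → 3-byte char #2 = EB BE 83.
Offset 7: leading byte 0xE2 = 11100010 → 3-byte char #3 = E2 8A 9F.
Offset 10: leading byte 0xEB = 11101011 → 3-byte char #4 = EB 99 B0.
Leading byte 0xEB = 11101011 matches 1110xxxx → 3-byte sequence.
Byte 1: 0xEB = 11101011, payload 1011 (4 bits).
Byte 2: 0x99 = 10011001 (10xxxxxx ✓), payload 011001.
Byte 3: 0xB0 = 10110000 (10xxxxxx ✓), payload 110000.
Concatenate: 1011011001110000 = 0xB670 (16 bits → U+B670).

U+B670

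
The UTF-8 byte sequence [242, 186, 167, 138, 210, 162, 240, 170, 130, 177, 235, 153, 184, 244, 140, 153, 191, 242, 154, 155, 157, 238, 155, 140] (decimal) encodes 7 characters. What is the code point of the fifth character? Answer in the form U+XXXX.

U+10C67F

Offset 0: leading byte 0xF2 = 11110010 → 4-byte char #1 = F2 BA A7 8A.
Offset 4: leading byte 0xD2 = 11010010 → 2-byte char #2 = D2 A2.
Offset 6: leading byte 0xF0 = 11110000 → 4-byte char #3 = F0 AA 82 B1.
Offset 10: leading byte 0xEB = 11101011 → 3-byte char #4 = EB 99 B8.
Offset 13: leading byte 0xF4 = 11110100 → 4-byte char #5 = F4 8C 99 BF.
Leading byte 0xF4 = 11110100 matches 11110xxx → 4-byte sequence.
Byte 1: 0xF4 = 11110100, payload 100 (3 bits).
Byte 2: 0x8C = 10001100 (10xxxxxx ✓), payload 001100.
Byte 3: 0x99 = 10011001 (10xxxxxx ✓), payload 011001.
Byte 4: 0xBF = 10111111 (10xxxxxx ✓), payload 111111.
Concatenate: 100001100011001111111 = 0x10C67F (21 bits → U+10C67F).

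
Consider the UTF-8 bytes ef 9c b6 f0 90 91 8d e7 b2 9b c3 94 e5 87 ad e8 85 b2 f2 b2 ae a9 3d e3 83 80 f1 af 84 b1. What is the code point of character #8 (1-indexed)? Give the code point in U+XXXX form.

Offset 0: leading byte 0xEF = 11101111 → 3-byte char #1 = EF 9C B6.
Offset 3: leading byte 0xF0 = 11110000 → 4-byte char #2 = F0 90 91 8D.
Offset 7: leading byte 0xE7 = 11100111 → 3-byte char #3 = E7 B2 9B.
Offset 10: leading byte 0xC3 = 11000011 → 2-byte char #4 = C3 94.
Offset 12: leading byte 0xE5 = 11100101 → 3-byte char #5 = E5 87 AD.
Offset 15: leading byte 0xE8 = 11101000 → 3-byte char #6 = E8 85 B2.
Offset 18: leading byte 0xF2 = 11110010 → 4-byte char #7 = F2 B2 AE A9.
Offset 22: leading byte 0x3D = 00111101 → 1-byte char #8 = 3D.
Leading byte 0x3D = 00111101 matches 0xxxxxxx → 1-byte sequence.
Byte 1: 0x3D = 00111101, payload 0111101 (7 bits).
Concatenate: 0111101 = 0x3D (7 bits → U+003D).

U+003D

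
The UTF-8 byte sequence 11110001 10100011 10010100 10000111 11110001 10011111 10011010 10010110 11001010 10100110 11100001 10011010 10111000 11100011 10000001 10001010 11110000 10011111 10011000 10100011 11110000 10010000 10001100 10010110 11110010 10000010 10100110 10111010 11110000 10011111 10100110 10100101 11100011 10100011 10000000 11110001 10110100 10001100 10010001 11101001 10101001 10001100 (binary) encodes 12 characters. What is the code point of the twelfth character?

U+9A4C

Offset 0: leading byte 0xF1 = 11110001 → 4-byte char #1 = F1 A3 94 87.
Offset 4: leading byte 0xF1 = 11110001 → 4-byte char #2 = F1 9F 9A 96.
Offset 8: leading byte 0xCA = 11001010 → 2-byte char #3 = CA A6.
Offset 10: leading byte 0xE1 = 11100001 → 3-byte char #4 = E1 9A B8.
Offset 13: leading byte 0xE3 = 11100011 → 3-byte char #5 = E3 81 8A.
Offset 16: leading byte 0xF0 = 11110000 → 4-byte char #6 = F0 9F 98 A3.
Offset 20: leading byte 0xF0 = 11110000 → 4-byte char #7 = F0 90 8C 96.
Offset 24: leading byte 0xF2 = 11110010 → 4-byte char #8 = F2 82 A6 BA.
Offset 28: leading byte 0xF0 = 11110000 → 4-byte char #9 = F0 9F A6 A5.
Offset 32: leading byte 0xE3 = 11100011 → 3-byte char #10 = E3 A3 80.
Offset 35: leading byte 0xF1 = 11110001 → 4-byte char #11 = F1 B4 8C 91.
Offset 39: leading byte 0xE9 = 11101001 → 3-byte char #12 = E9 A9 8C.
Leading byte 0xE9 = 11101001 matches 1110xxxx → 3-byte sequence.
Byte 1: 0xE9 = 11101001, payload 1001 (4 bits).
Byte 2: 0xA9 = 10101001 (10xxxxxx ✓), payload 101001.
Byte 3: 0x8C = 10001100 (10xxxxxx ✓), payload 001100.
Concatenate: 1001101001001100 = 0x9A4C (16 bits → U+9A4C).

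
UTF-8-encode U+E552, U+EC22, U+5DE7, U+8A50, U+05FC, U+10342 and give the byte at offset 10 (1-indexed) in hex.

0xE8

1-indexed offset 10 is 0-indexed offset 9.
U+E552 → 3-byte form EE 95 92 at offsets 0–2.
U+EC22 → 3-byte form EE B0 A2 at offsets 3–5.
U+5DE7 → 3-byte form E5 B7 A7 at offsets 6–8.
U+8A50 → 3-byte form E8 A9 90 at offsets 9–11.
Offset 9 falls in char 4's range; it's byte 1 of E8 A9 90 = 0xE8.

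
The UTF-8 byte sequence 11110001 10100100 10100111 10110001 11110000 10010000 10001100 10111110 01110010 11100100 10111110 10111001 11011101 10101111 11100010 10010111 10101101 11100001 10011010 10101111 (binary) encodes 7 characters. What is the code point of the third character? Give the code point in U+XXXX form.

Offset 0: leading byte 0xF1 = 11110001 → 4-byte char #1 = F1 A4 A7 B1.
Offset 4: leading byte 0xF0 = 11110000 → 4-byte char #2 = F0 90 8C BE.
Offset 8: leading byte 0x72 = 01110010 → 1-byte char #3 = 72.
Leading byte 0x72 = 01110010 matches 0xxxxxxx → 1-byte sequence.
Byte 1: 0x72 = 01110010, payload 1110010 (7 bits).
Concatenate: 1110010 = 0x72 (7 bits → U+0072).

U+0072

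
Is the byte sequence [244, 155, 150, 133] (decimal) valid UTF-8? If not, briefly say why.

Leading byte 0xF4 = 11110100 → 4-byte form.
Payload = 0x11B585, which exceeds U+10FFFF, the maximum Unicode code point. (Leading bytes F5–FF, or F4 followed by ≥ 0x90, are invalid.)

invalid (encodes a value above U+10FFFF)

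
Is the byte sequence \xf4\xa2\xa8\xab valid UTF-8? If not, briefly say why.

invalid (encodes a value above U+10FFFF)

Leading byte 0xF4 = 11110100 → 4-byte form.
Payload = 0x122A2B, which exceeds U+10FFFF, the maximum Unicode code point. (Leading bytes F5–FF, or F4 followed by ≥ 0x90, are invalid.)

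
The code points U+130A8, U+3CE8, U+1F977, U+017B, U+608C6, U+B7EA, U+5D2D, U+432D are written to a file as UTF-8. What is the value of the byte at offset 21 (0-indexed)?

U+130A8 → 4-byte form F0 93 82 A8 at offsets 0–3.
U+3CE8 → 3-byte form E3 B3 A8 at offsets 4–6.
U+1F977 → 4-byte form F0 9F A5 B7 at offsets 7–10.
U+017B → 2-byte form C5 BB at offsets 11–12.
U+608C6 → 4-byte form F1 A0 A3 86 at offsets 13–16.
U+B7EA → 3-byte form EB 9F AA at offsets 17–19.
U+5D2D → 3-byte form E5 B4 AD at offsets 20–22.
Offset 21 falls in char 7's range; it's byte 2 of E5 B4 AD = 0xB4.

0xB4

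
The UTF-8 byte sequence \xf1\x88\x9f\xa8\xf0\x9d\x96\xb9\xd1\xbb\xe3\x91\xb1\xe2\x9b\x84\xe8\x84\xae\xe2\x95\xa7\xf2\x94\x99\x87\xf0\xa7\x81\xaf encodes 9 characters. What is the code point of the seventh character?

Offset 0: leading byte 0xF1 = 11110001 → 4-byte char #1 = F1 88 9F A8.
Offset 4: leading byte 0xF0 = 11110000 → 4-byte char #2 = F0 9D 96 B9.
Offset 8: leading byte 0xD1 = 11010001 → 2-byte char #3 = D1 BB.
Offset 10: leading byte 0xE3 = 11100011 → 3-byte char #4 = E3 91 B1.
Offset 13: leading byte 0xE2 = 11100010 → 3-byte char #5 = E2 9B 84.
Offset 16: leading byte 0xE8 = 11101000 → 3-byte char #6 = E8 84 AE.
Offset 19: leading byte 0xE2 = 11100010 → 3-byte char #7 = E2 95 A7.
Leading byte 0xE2 = 11100010 matches 1110xxxx → 3-byte sequence.
Byte 1: 0xE2 = 11100010, payload 0010 (4 bits).
Byte 2: 0x95 = 10010101 (10xxxxxx ✓), payload 010101.
Byte 3: 0xA7 = 10100111 (10xxxxxx ✓), payload 100111.
Concatenate: 0010010101100111 = 0x2567 (16 bits → U+2567).

U+2567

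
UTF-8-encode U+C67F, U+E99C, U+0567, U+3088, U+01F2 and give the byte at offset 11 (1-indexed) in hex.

0x88

1-indexed offset 11 is 0-indexed offset 10.
U+C67F → 3-byte form EC 99 BF at offsets 0–2.
U+E99C → 3-byte form EE A6 9C at offsets 3–5.
U+0567 → 2-byte form D5 A7 at offsets 6–7.
U+3088 → 3-byte form E3 82 88 at offsets 8–10.
Offset 10 falls in char 4's range; it's byte 3 of E3 82 88 = 0x88.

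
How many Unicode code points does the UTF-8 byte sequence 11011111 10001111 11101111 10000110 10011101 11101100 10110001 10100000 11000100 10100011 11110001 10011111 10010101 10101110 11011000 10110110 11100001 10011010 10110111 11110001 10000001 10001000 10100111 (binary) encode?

8

Byte at offset 0: 0xDF = 11011111 → 2-byte char (#1). Advance 2.
Byte at offset 2: 0xEF = 11101111 → 3-byte char (#2). Advance 3.
Byte at offset 5: 0xEC = 11101100 → 3-byte char (#3). Advance 3.
Byte at offset 8: 0xC4 = 11000100 → 2-byte char (#4). Advance 2.
Byte at offset 10: 0xF1 = 11110001 → 4-byte char (#5). Advance 4.
Byte at offset 14: 0xD8 = 11011000 → 2-byte char (#6). Advance 2.
Byte at offset 16: 0xE1 = 11100001 → 3-byte char (#7). Advance 3.
Byte at offset 19: 0xF1 = 11110001 → 4-byte char (#8). Advance 4.
Reached end at offset 23 after 8 code points.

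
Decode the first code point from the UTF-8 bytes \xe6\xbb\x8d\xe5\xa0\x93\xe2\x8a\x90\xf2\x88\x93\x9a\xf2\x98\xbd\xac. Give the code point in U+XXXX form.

Offset 0: leading byte 0xE6 = 11100110 → 3-byte char #1 = E6 BB 8D.
Leading byte 0xE6 = 11100110 matches 1110xxxx → 3-byte sequence.
Byte 1: 0xE6 = 11100110, payload 0110 (4 bits).
Byte 2: 0xBB = 10111011 (10xxxxxx ✓), payload 111011.
Byte 3: 0x8D = 10001101 (10xxxxxx ✓), payload 001101.
Concatenate: 0110111011001101 = 0x6ECD (16 bits → U+6ECD).

U+6ECD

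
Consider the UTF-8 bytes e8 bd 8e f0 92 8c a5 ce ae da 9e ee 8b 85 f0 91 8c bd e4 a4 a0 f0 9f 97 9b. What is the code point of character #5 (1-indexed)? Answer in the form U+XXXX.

Offset 0: leading byte 0xE8 = 11101000 → 3-byte char #1 = E8 BD 8E.
Offset 3: leading byte 0xF0 = 11110000 → 4-byte char #2 = F0 92 8C A5.
Offset 7: leading byte 0xCE = 11001110 → 2-byte char #3 = CE AE.
Offset 9: leading byte 0xDA = 11011010 → 2-byte char #4 = DA 9E.
Offset 11: leading byte 0xEE = 11101110 → 3-byte char #5 = EE 8B 85.
Leading byte 0xEE = 11101110 matches 1110xxxx → 3-byte sequence.
Byte 1: 0xEE = 11101110, payload 1110 (4 bits).
Byte 2: 0x8B = 10001011 (10xxxxxx ✓), payload 001011.
Byte 3: 0x85 = 10000101 (10xxxxxx ✓), payload 000101.
Concatenate: 1110001011000101 = 0xE2C5 (16 bits → U+E2C5).

U+E2C5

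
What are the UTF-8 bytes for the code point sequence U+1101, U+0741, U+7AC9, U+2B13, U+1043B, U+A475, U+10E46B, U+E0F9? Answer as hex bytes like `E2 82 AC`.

E1 84 81 DD 81 E7 AB 89 E2 AC 93 F0 90 90 BB EA 91 B5 F4 8E 91 AB EE 83 B9

U+1101: 3-byte form → E1 84 81.
U+0741: 2-byte form → DD 81.
U+7AC9: 3-byte form → E7 AB 89.
U+2B13: 3-byte form → E2 AC 93.
U+1043B: 4-byte form → F0 90 90 BB.
U+A475: 3-byte form → EA 91 B5.
U+10E46B: 4-byte form → F4 8E 91 AB.
U+E0F9: 3-byte form → EE 83 B9.
Concatenated (25 bytes): E1 84 81 DD 81 E7 AB 89 E2 AC 93 F0 90 90 BB EA 91 B5 F4 8E 91 AB EE 83 B9.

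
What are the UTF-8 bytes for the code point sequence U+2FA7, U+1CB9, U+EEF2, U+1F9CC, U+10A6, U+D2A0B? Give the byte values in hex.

E2 BE A7 E1 B2 B9 EE BB B2 F0 9F A7 8C E1 82 A6 F3 92 A8 8B

U+2FA7: 3-byte form → E2 BE A7.
U+1CB9: 3-byte form → E1 B2 B9.
U+EEF2: 3-byte form → EE BB B2.
U+1F9CC: 4-byte form → F0 9F A7 8C.
U+10A6: 3-byte form → E1 82 A6.
U+D2A0B: 4-byte form → F3 92 A8 8B.
Concatenated (20 bytes): E2 BE A7 E1 B2 B9 EE BB B2 F0 9F A7 8C E1 82 A6 F3 92 A8 8B.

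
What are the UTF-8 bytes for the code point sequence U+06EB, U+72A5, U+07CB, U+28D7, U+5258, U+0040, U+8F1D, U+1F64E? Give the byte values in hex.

DB AB E7 8A A5 DF 8B E2 A3 97 E5 89 98 40 E8 BC 9D F0 9F 99 8E

U+06EB: 2-byte form → DB AB.
U+72A5: 3-byte form → E7 8A A5.
U+07CB: 2-byte form → DF 8B.
U+28D7: 3-byte form → E2 A3 97.
U+5258: 3-byte form → E5 89 98.
U+0040: 1-byte form → 40.
U+8F1D: 3-byte form → E8 BC 9D.
U+1F64E: 4-byte form → F0 9F 99 8E.
Concatenated (21 bytes): DB AB E7 8A A5 DF 8B E2 A3 97 E5 89 98 40 E8 BC 9D F0 9F 99 8E.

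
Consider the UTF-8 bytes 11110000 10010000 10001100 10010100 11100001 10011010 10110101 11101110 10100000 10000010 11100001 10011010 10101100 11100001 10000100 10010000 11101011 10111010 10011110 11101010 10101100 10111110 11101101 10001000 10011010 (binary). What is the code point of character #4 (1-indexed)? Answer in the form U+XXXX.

Offset 0: leading byte 0xF0 = 11110000 → 4-byte char #1 = F0 90 8C 94.
Offset 4: leading byte 0xE1 = 11100001 → 3-byte char #2 = E1 9A B5.
Offset 7: leading byte 0xEE = 11101110 → 3-byte char #3 = EE A0 82.
Offset 10: leading byte 0xE1 = 11100001 → 3-byte char #4 = E1 9A AC.
Leading byte 0xE1 = 11100001 matches 1110xxxx → 3-byte sequence.
Byte 1: 0xE1 = 11100001, payload 0001 (4 bits).
Byte 2: 0x9A = 10011010 (10xxxxxx ✓), payload 011010.
Byte 3: 0xAC = 10101100 (10xxxxxx ✓), payload 101100.
Concatenate: 0001011010101100 = 0x16AC (16 bits → U+16AC).

U+16AC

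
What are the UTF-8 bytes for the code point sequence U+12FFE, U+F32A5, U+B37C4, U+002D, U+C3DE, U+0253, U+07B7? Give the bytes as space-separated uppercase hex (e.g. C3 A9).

U+12FFE: 4-byte form → F0 92 BF BE.
U+F32A5: 4-byte form → F3 B3 8A A5.
U+B37C4: 4-byte form → F2 B3 9F 84.
U+002D: 1-byte form → 2D.
U+C3DE: 3-byte form → EC 8F 9E.
U+0253: 2-byte form → C9 93.
U+07B7: 2-byte form → DE B7.
Concatenated (20 bytes): F0 92 BF BE F3 B3 8A A5 F2 B3 9F 84 2D EC 8F 9E C9 93 DE B7.

F0 92 BF BE F3 B3 8A A5 F2 B3 9F 84 2D EC 8F 9E C9 93 DE B7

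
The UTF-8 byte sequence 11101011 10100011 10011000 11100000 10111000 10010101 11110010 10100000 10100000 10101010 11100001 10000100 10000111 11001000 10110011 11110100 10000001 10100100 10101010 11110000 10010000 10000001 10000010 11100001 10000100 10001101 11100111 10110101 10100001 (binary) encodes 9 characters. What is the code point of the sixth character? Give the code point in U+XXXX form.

Offset 0: leading byte 0xEB = 11101011 → 3-byte char #1 = EB A3 98.
Offset 3: leading byte 0xE0 = 11100000 → 3-byte char #2 = E0 B8 95.
Offset 6: leading byte 0xF2 = 11110010 → 4-byte char #3 = F2 A0 A0 AA.
Offset 10: leading byte 0xE1 = 11100001 → 3-byte char #4 = E1 84 87.
Offset 13: leading byte 0xC8 = 11001000 → 2-byte char #5 = C8 B3.
Offset 15: leading byte 0xF4 = 11110100 → 4-byte char #6 = F4 81 A4 AA.
Leading byte 0xF4 = 11110100 matches 11110xxx → 4-byte sequence.
Byte 1: 0xF4 = 11110100, payload 100 (3 bits).
Byte 2: 0x81 = 10000001 (10xxxxxx ✓), payload 000001.
Byte 3: 0xA4 = 10100100 (10xxxxxx ✓), payload 100100.
Byte 4: 0xAA = 10101010 (10xxxxxx ✓), payload 101010.
Concatenate: 100000001100100101010 = 0x10192A (21 bits → U+10192A).

U+10192A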